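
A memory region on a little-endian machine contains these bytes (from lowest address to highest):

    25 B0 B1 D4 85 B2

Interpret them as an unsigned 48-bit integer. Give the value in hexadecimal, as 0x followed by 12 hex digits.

0xB285D4B1B025

In little-endian order the low byte comes first in memory.
Reassemble most-significant byte first: B2 85 D4 B1 B0 25 → 0xB285D4B1B025.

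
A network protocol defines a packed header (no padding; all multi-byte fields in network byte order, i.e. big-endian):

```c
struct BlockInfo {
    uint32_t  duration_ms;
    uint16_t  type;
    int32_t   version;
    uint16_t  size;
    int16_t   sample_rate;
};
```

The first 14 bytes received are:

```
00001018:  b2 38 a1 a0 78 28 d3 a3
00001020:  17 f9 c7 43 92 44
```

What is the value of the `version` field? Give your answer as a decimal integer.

-744286215

`version` follows `duration_ms` (4 B), `type` (2 B), so it starts at offset 4 + 2 = 6 and occupies 4 bytes.
Bytes at offsets 6..9: D3 A3 17 F9.
Big-endian: lowest address holds the most-significant byte.
The bytes are already most-significant first: 0xD3A317F9.
Top bit is set, so as a signed 32-bit value this is 0xD3A317F9 − 2^32 = -744286215.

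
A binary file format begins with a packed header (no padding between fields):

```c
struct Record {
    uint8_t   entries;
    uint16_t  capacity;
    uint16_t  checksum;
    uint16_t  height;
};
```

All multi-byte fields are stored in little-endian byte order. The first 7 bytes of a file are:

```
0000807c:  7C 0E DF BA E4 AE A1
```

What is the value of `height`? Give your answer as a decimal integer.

`height` follows `entries` (1 B), `capacity` (2 B), `checksum` (2 B), so it starts at offset 1 + 2 + 2 = 5 and occupies 2 bytes.
Bytes at offsets 5..6: AE A1.
Little-endian: lowest address holds the least-significant byte.
Reassemble most-significant byte first: A1 AE → 0xA1AE.
0xA1AE = 41390.

41390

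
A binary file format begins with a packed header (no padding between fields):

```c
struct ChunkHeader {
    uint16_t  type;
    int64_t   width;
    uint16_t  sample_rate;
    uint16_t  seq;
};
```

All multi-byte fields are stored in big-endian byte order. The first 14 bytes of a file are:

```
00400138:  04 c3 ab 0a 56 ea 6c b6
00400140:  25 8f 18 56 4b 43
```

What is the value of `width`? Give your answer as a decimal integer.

-6121985178610555505

`width` follows `type` (2 bytes), so it starts at byte offset 2 and occupies 8 bytes.
Bytes at offsets 2..9: AB 0A 56 EA 6C B6 25 8F.
Big-endian stores the most-significant byte at the lowest address.
The bytes are already most-significant first: 0xAB0A56EA6CB6258F.
Top bit is set, so as a signed 64-bit value this is 0xAB0A56EA6CB6258F − 2^64 = -6121985178610555505.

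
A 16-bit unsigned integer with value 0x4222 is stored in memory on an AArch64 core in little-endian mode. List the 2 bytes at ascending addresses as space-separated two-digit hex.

22 42

Split into bytes (most-significant first): 42 22.
In little-endian order the low byte comes first in memory.
So at ascending addresses the bytes are 22 42.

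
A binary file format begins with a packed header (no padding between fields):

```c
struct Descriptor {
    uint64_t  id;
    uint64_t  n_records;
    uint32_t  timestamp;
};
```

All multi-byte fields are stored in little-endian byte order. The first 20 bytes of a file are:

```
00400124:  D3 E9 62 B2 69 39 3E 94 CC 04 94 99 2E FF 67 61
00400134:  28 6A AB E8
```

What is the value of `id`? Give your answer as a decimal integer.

`id` is the first field, at byte offset 0, occupying 8 bytes.
Bytes at offsets 0..7: D3 E9 62 B2 69 39 3E 94.
Little-endian stores the least-significant byte at the lowest address.
Reassemble most-significant byte first: 94 3E 39 69 B2 62 E9 D3 → 0x943E3969B262E9D3.
0x943E3969B262E9D3 = 10682038492296571347.

10682038492296571347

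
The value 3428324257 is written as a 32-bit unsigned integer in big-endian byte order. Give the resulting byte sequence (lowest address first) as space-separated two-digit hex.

CC 58 13 A1

3428324257 in hexadecimal, padded to 32 bits, is 0xCC5813A1.
Split into bytes (most-significant first): CC 58 13 A1.
In big-endian order the high byte comes first in memory.
So the memory order matches the most-significant-first order: CC 58 13 A1.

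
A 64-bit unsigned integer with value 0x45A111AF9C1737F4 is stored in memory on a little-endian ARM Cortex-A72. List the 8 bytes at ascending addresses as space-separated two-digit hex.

Split into bytes (most-significant first): 45 A1 11 AF 9C 17 37 F4.
Little-endian stores the least-significant byte at the lowest address.
So at ascending addresses the bytes are F4 37 17 9C AF 11 A1 45.

F4 37 17 9C AF 11 A1 45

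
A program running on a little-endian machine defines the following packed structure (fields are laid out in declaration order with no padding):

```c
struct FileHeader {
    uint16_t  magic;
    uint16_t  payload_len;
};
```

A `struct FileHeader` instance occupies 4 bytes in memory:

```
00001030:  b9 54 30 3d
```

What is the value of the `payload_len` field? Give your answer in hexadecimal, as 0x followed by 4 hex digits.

`payload_len` follows `magic` (2 bytes), so it starts at byte offset 2 and occupies 2 bytes.
Bytes at offsets 2..3: 30 3D.
Little-endian stores the least-significant byte at the lowest address.
Reassemble most-significant byte first: 3D 30 → 0x3D30.

0x3D30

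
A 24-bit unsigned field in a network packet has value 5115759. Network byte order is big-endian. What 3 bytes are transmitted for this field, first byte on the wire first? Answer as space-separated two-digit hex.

4E 0F 6F

5115759 in hexadecimal, padded to 24 bits, is 0x4E0F6F.
Split into bytes (most-significant first): 4E 0F 6F.
Big-endian stores the most-significant byte at the lowest address.
So the memory order matches the most-significant-first order: 4E 0F 6F.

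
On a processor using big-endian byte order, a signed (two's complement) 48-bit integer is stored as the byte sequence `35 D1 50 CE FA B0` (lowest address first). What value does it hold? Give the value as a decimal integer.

In big-endian order the high byte comes first in memory.
The bytes are already most-significant first: 0x35D150CEFAB0.
0x35D150CEFAB0 = 59173120178864.

59173120178864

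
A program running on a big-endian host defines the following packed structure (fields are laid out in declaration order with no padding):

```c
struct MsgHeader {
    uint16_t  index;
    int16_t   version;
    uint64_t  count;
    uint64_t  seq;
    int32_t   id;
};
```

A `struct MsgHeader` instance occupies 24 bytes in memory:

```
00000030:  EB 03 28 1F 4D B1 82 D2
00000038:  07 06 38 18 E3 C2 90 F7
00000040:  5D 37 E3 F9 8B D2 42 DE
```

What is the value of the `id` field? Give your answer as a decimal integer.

-1949154594

`id` follows `index` (2 B), `version` (2 B), `count` (8 B), `seq` (8 B), so it starts at offset 2 + 2 + 8 + 8 = 20 and occupies 4 bytes.
Bytes at offsets 20..23: 8B D2 42 DE.
Big-endian stores the most-significant byte at the lowest address.
The bytes are already most-significant first: 0x8BD242DE.
Top bit is set, so as a signed 32-bit value this is 0x8BD242DE − 2^32 = -1949154594.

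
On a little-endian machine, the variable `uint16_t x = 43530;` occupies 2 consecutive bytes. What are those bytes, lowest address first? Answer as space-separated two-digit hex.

0A AA

43530 in hexadecimal, padded to 16 bits, is 0xAA0A.
Split into bytes (most-significant first): AA 0A.
Little-endian: lowest address holds the least-significant byte.
So at ascending addresses the bytes are 0A AA.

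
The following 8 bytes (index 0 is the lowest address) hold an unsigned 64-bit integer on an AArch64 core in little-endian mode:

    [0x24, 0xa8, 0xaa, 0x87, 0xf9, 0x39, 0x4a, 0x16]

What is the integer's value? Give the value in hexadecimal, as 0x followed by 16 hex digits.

Little-endian: lowest address holds the least-significant byte.
Reassemble most-significant byte first: 16 4A 39 F9 87 AA A8 24 → 0x164A39F987AAA824.

0x164A39F987AAA824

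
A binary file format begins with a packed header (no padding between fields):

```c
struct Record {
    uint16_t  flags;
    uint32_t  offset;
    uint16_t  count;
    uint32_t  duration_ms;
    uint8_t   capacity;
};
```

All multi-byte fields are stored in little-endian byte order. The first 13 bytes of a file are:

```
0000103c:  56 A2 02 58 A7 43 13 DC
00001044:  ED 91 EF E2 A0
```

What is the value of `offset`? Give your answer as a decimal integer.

1135040514

`offset` follows `flags` (2 bytes), so it starts at byte offset 2 and occupies 4 bytes.
Bytes at offsets 2..5: 02 58 A7 43.
Little-endian stores the least-significant byte at the lowest address.
Reassemble most-significant byte first: 43 A7 58 02 → 0x43A75802.
0x43A75802 = 1135040514.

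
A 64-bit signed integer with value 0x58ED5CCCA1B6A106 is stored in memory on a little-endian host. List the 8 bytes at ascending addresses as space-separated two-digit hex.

06 A1 B6 A1 CC 5C ED 58

Split into bytes (most-significant first): 58 ED 5C CC A1 B6 A1 06.
Little-endian stores the least-significant byte at the lowest address.
So at ascending addresses the bytes are 06 A1 B6 A1 CC 5C ED 58.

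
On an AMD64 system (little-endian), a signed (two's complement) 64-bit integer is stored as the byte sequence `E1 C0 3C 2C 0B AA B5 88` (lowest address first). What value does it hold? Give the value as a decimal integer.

Little-endian: lowest address holds the least-significant byte.
Reassemble most-significant byte first: 88 B5 AA 0B 2C 3C C0 E1 → 0x88B5AA0B2C3CC0E1.
Top bit is set, so as a signed 64-bit value this is 0x88B5AA0B2C3CC0E1 − 2^64 = -8595777348803182367.

-8595777348803182367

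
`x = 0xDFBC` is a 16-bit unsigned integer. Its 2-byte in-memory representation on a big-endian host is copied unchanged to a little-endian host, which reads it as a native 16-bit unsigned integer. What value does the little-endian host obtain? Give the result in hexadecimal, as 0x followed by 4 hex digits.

0xBCDF

Stored big-endian, the bytes at ascending addresses are DF BC.
Read back as little-endian, the first byte is least significant, giving 0xBCDF.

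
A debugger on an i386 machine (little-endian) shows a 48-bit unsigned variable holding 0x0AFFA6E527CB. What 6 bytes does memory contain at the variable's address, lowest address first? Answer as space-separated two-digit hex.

Split into bytes (most-significant first): 0A FF A6 E5 27 CB.
Little-endian: lowest address holds the least-significant byte.
So at ascending addresses the bytes are CB 27 E5 A6 FF 0A.

CB 27 E5 A6 FF 0A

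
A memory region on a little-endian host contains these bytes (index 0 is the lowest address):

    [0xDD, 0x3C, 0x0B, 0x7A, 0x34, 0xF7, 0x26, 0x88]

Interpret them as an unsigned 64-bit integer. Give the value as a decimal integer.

Little-endian: lowest address holds the least-significant byte.
Reassemble most-significant byte first: 88 26 F7 34 7A 0B 3C DD → 0x8826F7347A0B3CDD.
0x8826F7347A0B3CDD = 9810800643031121117.

9810800643031121117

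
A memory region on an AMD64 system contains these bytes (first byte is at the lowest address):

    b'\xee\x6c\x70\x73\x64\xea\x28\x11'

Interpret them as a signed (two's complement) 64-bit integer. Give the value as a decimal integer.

Little-endian stores the least-significant byte at the lowest address.
Reassemble most-significant byte first: 11 28 EA 64 73 70 6C EE → 0x1128EA6473706CEE.
0x1128EA6473706CEE = 1236495814867578094.

1236495814867578094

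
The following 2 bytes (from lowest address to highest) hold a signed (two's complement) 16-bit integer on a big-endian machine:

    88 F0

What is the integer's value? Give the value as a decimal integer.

In big-endian order the high byte comes first in memory.
The bytes are already most-significant first: 0x88F0.
Top bit is set, so as a signed 16-bit value this is 0x88F0 − 2^16 = -30480.

-30480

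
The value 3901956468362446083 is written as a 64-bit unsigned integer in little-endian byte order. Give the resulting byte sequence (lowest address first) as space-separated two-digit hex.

3901956468362446083 in hexadecimal, padded to 64 bits, is 0x362688BC09C80503.
Split into bytes (most-significant first): 36 26 88 BC 09 C8 05 03.
Little-endian stores the least-significant byte at the lowest address.
So at ascending addresses the bytes are 03 05 C8 09 BC 88 26 36.

03 05 C8 09 BC 88 26 36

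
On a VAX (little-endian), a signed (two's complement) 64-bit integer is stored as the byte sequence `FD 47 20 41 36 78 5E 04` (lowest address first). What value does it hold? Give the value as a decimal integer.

314821198378715133

Little-endian stores the least-significant byte at the lowest address.
Reassemble most-significant byte first: 04 5E 78 36 41 20 47 FD → 0x045E7836412047FD.
0x045E7836412047FD = 314821198378715133.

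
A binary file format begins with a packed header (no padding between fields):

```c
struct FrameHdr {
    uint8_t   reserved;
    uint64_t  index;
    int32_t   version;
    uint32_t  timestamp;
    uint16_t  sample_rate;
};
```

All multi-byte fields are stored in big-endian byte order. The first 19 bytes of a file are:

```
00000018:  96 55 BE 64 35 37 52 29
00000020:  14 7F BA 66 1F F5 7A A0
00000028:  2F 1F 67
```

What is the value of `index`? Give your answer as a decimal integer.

`index` follows `reserved` (1 byte), so it starts at byte offset 1 and occupies 8 bytes.
Bytes at offsets 1..8: 55 BE 64 35 37 52 29 14.
Big-endian: lowest address holds the most-significant byte.
The bytes are already most-significant first: 0x55BE643537522914.
0x55BE643537522914 = 6178485918523074836.

6178485918523074836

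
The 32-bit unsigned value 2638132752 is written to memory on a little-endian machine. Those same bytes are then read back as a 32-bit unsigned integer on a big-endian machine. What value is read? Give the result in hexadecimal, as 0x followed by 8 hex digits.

2638132752 in 32-bit hexadecimal is 0x9D3EB610.
Stored little-endian, the bytes at ascending addresses are 10 B6 3E 9D.
Read back as big-endian, the last byte is least significant, giving 0x10B63E9D.

0x10B63E9D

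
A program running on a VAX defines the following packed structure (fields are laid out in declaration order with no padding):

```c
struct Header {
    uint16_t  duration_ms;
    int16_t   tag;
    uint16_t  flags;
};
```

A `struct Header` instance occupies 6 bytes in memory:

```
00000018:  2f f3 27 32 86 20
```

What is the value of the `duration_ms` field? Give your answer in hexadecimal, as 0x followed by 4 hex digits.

`duration_ms` is the first field, at byte offset 0, occupying 2 bytes.
Bytes at offsets 0..1: 2F F3.
Little-endian: lowest address holds the least-significant byte.
Reassemble most-significant byte first: F3 2F → 0xF32F.

0xF32F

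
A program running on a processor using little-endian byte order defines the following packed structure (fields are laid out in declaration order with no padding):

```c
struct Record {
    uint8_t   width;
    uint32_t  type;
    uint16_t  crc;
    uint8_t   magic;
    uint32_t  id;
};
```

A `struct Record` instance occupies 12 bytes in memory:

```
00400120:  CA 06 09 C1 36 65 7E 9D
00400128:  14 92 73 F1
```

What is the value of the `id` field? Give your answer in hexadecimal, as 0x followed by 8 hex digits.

`id` follows `width` (1 B), `type` (4 B), `crc` (2 B), `magic` (1 B), so it starts at offset 1 + 4 + 2 + 1 = 8 and occupies 4 bytes.
Bytes at offsets 8..11: 14 92 73 F1.
Little-endian: lowest address holds the least-significant byte.
Reassemble most-significant byte first: F1 73 92 14 → 0xF1739214.

0xF1739214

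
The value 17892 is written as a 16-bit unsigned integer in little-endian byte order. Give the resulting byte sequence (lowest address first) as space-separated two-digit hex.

E4 45

17892 in hexadecimal, padded to 16 bits, is 0x45E4.
Split into bytes (most-significant first): 45 E4.
Little-endian stores the least-significant byte at the lowest address.
So at ascending addresses the bytes are E4 45.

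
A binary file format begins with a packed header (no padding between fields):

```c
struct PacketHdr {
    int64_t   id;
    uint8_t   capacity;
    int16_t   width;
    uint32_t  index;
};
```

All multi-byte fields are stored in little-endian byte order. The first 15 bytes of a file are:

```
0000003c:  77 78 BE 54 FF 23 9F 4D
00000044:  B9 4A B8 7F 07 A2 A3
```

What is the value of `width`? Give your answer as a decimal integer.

-18358

`width` follows `id` (8 B), `capacity` (1 B), so it starts at offset 8 + 1 = 9 and occupies 2 bytes.
Bytes at offsets 9..10: 4A B8.
Little-endian: lowest address holds the least-significant byte.
Reassemble most-significant byte first: B8 4A → 0xB84A.
Top bit is set, so as a signed 16-bit value this is 0xB84A − 2^16 = -18358.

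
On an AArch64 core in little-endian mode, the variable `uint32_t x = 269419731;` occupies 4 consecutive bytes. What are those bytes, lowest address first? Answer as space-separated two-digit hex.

269419731 in hexadecimal, padded to 32 bits, is 0x100F04D3.
Split into bytes (most-significant first): 10 0F 04 D3.
Little-endian stores the least-significant byte at the lowest address.
So at ascending addresses the bytes are D3 04 0F 10.

D3 04 0F 10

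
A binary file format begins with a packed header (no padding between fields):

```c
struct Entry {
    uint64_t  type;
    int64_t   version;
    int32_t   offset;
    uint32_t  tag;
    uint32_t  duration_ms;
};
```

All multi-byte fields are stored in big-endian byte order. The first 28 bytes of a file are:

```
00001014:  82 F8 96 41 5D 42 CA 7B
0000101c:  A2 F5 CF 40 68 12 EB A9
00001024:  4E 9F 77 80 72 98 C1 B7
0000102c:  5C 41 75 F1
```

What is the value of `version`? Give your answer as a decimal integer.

`version` follows `type` (8 bytes), so it starts at byte offset 8 and occupies 8 bytes.
Bytes at offsets 8..15: A2 F5 CF 40 68 12 EB A9.
Big-endian stores the most-significant byte at the lowest address.
The bytes are already most-significant first: 0xA2F5CF406812EBA9.
Top bit is set, so as a signed 64-bit value this is 0xA2F5CF406812EBA9 − 2^64 = -6704224594740188247.

-6704224594740188247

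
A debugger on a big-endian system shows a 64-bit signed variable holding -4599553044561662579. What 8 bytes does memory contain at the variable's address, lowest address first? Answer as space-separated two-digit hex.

Two's complement of -4599553044561662579 in 64 bits: 4599553044561662579 = 0x3FD4E51FE2AA1273; invert → 0xC02B1AE01D55ED8C; add 1 → 0xC02B1AE01D55ED8D.
Split into bytes (most-significant first): C0 2B 1A E0 1D 55 ED 8D.
Big-endian stores the most-significant byte at the lowest address.
So the memory order matches the most-significant-first order: C0 2B 1A E0 1D 55 ED 8D.

C0 2B 1A E0 1D 55 ED 8D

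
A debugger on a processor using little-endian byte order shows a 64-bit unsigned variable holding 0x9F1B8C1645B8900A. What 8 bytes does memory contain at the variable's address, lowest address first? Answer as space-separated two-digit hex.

Split into bytes (most-significant first): 9F 1B 8C 16 45 B8 90 0A.
Little-endian: lowest address holds the least-significant byte.
So at ascending addresses the bytes are 0A 90 B8 45 16 8C 1B 9F.

0A 90 B8 45 16 8C 1B 9F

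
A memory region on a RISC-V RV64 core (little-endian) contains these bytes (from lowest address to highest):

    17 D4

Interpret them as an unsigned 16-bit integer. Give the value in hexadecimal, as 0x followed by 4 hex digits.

Little-endian stores the least-significant byte at the lowest address.
Reassemble most-significant byte first: D4 17 → 0xD417.

0xD417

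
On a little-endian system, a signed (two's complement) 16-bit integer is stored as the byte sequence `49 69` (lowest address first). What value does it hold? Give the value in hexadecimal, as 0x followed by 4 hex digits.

In little-endian order the low byte comes first in memory.
Reassemble most-significant byte first: 69 49 → 0x6949.

0x6949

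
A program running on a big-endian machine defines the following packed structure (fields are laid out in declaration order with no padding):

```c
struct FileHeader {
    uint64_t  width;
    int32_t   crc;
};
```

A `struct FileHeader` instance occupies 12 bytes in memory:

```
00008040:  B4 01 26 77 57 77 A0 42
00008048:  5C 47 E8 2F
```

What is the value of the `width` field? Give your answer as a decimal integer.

`width` is the first field, at byte offset 0, occupying 8 bytes.
Bytes at offsets 0..7: B4 01 26 77 57 77 A0 42.
Big-endian: lowest address holds the most-significant byte.
The bytes are already most-significant first: 0xB40126775777A042.
0xB40126775777A042 = 12970690695814160450.

12970690695814160450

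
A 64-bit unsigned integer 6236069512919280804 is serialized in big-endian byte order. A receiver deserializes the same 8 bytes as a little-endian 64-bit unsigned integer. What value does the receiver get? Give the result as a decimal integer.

6236069512919280804 in 64-bit hexadecimal is 0x568AF82E90326CA4.
Stored big-endian, the bytes at ascending addresses are 56 8A F8 2E 90 32 6C A4.
Read back as little-endian, the first byte is least significant, giving 0xA46C32902EF88A56.
0xA46C32902EF88A56 = 11847900314549652054.

11847900314549652054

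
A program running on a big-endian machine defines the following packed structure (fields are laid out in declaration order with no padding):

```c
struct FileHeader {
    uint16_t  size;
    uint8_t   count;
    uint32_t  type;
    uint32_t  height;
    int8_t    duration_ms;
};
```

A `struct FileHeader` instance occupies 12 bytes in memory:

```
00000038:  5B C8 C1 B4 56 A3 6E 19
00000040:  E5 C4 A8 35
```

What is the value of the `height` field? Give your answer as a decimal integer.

434488488

`height` follows `size` (2 B), `count` (1 B), `type` (4 B), so it starts at offset 2 + 1 + 4 = 7 and occupies 4 bytes.
Bytes at offsets 7..10: 19 E5 C4 A8.
In big-endian order the high byte comes first in memory.
The bytes are already most-significant first: 0x19E5C4A8.
0x19E5C4A8 = 434488488.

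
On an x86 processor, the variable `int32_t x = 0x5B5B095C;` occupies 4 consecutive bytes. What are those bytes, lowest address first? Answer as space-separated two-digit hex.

Split into bytes (most-significant first): 5B 5B 09 5C.
Little-endian stores the least-significant byte at the lowest address.
So at ascending addresses the bytes are 5C 09 5B 5B.

5C 09 5B 5B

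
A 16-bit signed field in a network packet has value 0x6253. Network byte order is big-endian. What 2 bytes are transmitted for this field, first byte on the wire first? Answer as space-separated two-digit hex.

62 53

Split into bytes (most-significant first): 62 53.
Big-endian: lowest address holds the most-significant byte.
So the memory order matches the most-significant-first order: 62 53.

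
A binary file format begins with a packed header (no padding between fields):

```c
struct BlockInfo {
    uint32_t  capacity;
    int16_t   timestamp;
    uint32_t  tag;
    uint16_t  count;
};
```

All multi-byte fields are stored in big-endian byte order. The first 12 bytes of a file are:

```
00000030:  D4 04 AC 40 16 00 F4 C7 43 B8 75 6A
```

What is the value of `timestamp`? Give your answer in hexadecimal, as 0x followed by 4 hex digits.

`timestamp` follows `capacity` (4 bytes), so it starts at byte offset 4 and occupies 2 bytes.
Bytes at offsets 4..5: 16 00.
Big-endian: lowest address holds the most-significant byte.
The bytes are already most-significant first: 0x1600.

0x1600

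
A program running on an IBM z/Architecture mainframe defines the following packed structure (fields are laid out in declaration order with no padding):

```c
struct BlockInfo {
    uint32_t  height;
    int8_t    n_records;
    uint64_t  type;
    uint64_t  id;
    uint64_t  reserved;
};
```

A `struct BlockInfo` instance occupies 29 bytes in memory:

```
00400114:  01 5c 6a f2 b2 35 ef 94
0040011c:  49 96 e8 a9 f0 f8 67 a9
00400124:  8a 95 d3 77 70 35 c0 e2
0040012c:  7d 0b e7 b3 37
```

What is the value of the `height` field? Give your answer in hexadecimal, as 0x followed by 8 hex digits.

0x015C6AF2

`height` is the first field, at byte offset 0, occupying 4 bytes.
Bytes at offsets 0..3: 01 5C 6A F2.
In big-endian order the high byte comes first in memory.
The bytes are already most-significant first: 0x015C6AF2.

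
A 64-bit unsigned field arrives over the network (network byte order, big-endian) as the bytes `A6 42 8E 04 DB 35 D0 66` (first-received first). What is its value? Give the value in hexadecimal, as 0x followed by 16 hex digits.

In big-endian order the high byte comes first in memory.
The bytes are already most-significant first: 0xA6428E04DB35D066.

0xA6428E04DB35D066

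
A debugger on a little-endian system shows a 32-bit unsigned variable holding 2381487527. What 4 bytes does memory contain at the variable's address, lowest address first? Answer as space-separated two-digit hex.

A7 9D F2 8D

2381487527 in hexadecimal, padded to 32 bits, is 0x8DF29DA7.
Split into bytes (most-significant first): 8D F2 9D A7.
Little-endian: lowest address holds the least-significant byte.
So at ascending addresses the bytes are A7 9D F2 8D.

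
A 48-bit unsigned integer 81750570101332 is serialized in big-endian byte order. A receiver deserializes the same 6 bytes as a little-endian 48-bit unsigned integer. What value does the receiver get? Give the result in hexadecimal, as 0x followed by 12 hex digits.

81750570101332 in 48-bit hexadecimal is 0x4A5A09B0EA54.
Stored big-endian, the bytes at ascending addresses are 4A 5A 09 B0 EA 54.
Read back as little-endian, the first byte is least significant, giving 0x54EAB0095A4A.

0x54EAB0095A4A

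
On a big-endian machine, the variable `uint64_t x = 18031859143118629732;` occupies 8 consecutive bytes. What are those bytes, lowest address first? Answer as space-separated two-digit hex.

FA 3E 08 5A 91 77 2B 64

18031859143118629732 in hexadecimal, padded to 64 bits, is 0xFA3E085A91772B64.
Split into bytes (most-significant first): FA 3E 08 5A 91 77 2B 64.
Big-endian stores the most-significant byte at the lowest address.
So the memory order matches the most-significant-first order: FA 3E 08 5A 91 77 2B 64.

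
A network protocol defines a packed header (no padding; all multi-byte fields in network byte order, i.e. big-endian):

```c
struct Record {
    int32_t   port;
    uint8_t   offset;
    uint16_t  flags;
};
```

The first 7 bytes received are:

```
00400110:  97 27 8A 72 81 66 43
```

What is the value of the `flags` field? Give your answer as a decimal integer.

`flags` follows `port` (4 B), `offset` (1 B), so it starts at offset 4 + 1 = 5 and occupies 2 bytes.
Bytes at offsets 5..6: 66 43.
In big-endian order the high byte comes first in memory.
The bytes are already most-significant first: 0x6643.
0x6643 = 26179.

26179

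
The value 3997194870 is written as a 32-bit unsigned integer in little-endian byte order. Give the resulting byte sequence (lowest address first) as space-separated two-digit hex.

76 5A 40 EE

3997194870 in hexadecimal, padded to 32 bits, is 0xEE405A76.
Split into bytes (most-significant first): EE 40 5A 76.
Little-endian stores the least-significant byte at the lowest address.
So at ascending addresses the bytes are 76 5A 40 EE.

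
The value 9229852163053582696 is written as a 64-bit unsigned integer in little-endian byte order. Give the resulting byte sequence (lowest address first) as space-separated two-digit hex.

68 F9 2D F4 A3 05 17 80

9229852163053582696 in hexadecimal, padded to 64 bits, is 0x801705A3F42DF968.
Split into bytes (most-significant first): 80 17 05 A3 F4 2D F9 68.
In little-endian order the low byte comes first in memory.
So at ascending addresses the bytes are 68 F9 2D F4 A3 05 17 80.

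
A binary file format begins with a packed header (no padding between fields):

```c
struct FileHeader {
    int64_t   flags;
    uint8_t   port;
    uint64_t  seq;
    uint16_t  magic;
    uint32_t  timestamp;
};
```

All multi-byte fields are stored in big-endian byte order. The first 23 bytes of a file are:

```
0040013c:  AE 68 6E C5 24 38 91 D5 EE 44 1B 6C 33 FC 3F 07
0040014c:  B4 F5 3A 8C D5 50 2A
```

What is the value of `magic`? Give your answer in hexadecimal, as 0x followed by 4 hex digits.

0xF53A

`magic` follows `flags` (8 B), `port` (1 B), `seq` (8 B), so it starts at offset 8 + 1 + 8 = 17 and occupies 2 bytes.
Bytes at offsets 17..18: F5 3A.
Big-endian: lowest address holds the most-significant byte.
The bytes are already most-significant first: 0xF53A.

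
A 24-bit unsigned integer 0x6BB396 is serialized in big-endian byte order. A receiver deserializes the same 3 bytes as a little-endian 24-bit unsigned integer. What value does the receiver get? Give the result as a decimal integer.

Stored big-endian, the bytes at ascending addresses are 6B B3 96.
Read back as little-endian, the first byte is least significant, giving 0x96B36B.
0x96B36B = 9876331.

9876331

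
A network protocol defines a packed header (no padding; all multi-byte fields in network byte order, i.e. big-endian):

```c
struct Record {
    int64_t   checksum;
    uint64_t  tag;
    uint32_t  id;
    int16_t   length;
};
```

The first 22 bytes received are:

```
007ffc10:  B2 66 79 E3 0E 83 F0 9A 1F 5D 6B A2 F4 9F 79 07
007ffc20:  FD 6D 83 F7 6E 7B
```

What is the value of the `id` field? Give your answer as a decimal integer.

4251812855

`id` follows `checksum` (8 B), `tag` (8 B), so it starts at offset 8 + 8 = 16 and occupies 4 bytes.
Bytes at offsets 16..19: FD 6D 83 F7.
Big-endian: lowest address holds the most-significant byte.
The bytes are already most-significant first: 0xFD6D83F7.
0xFD6D83F7 = 4251812855.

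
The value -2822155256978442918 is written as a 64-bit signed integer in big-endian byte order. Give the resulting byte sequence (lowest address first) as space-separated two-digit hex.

D8 D5 B0 BF 06 CC 75 5A

Two's complement of -2822155256978442918 in 64 bits: 2822155256978442918 = 0x272A4F40F9338AA6; invert → 0xD8D5B0BF06CC7559; add 1 → 0xD8D5B0BF06CC755A.
Split into bytes (most-significant first): D8 D5 B0 BF 06 CC 75 5A.
Big-endian: lowest address holds the most-significant byte.
So the memory order matches the most-significant-first order: D8 D5 B0 BF 06 CC 75 5A.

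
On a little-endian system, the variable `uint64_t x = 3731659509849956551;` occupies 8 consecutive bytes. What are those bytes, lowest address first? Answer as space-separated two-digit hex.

3731659509849956551 in hexadecimal, padded to 64 bits, is 0x33C9848D9350A0C7.
Split into bytes (most-significant first): 33 C9 84 8D 93 50 A0 C7.
Little-endian: lowest address holds the least-significant byte.
So at ascending addresses the bytes are C7 A0 50 93 8D 84 C9 33.

C7 A0 50 93 8D 84 C9 33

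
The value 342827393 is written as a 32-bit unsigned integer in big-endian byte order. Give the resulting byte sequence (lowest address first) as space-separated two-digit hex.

14 6F 21 81

342827393 in hexadecimal, padded to 32 bits, is 0x146F2181.
Split into bytes (most-significant first): 14 6F 21 81.
In big-endian order the high byte comes first in memory.
So the memory order matches the most-significant-first order: 14 6F 21 81.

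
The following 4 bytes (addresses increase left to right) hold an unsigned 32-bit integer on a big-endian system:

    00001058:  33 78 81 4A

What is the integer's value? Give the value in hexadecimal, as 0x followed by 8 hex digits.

Big-endian stores the most-significant byte at the lowest address.
The bytes are already most-significant first: 0x3378814A.

0x3378814A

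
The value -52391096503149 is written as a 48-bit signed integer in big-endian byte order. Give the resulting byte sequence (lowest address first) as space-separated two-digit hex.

D0 59 BF 4D B4 93

Two's complement of -52391096503149 in 48 bits: 52391096503149 = 0x2FA640B24B6D; invert → 0xD059BF4DB492; add 1 → 0xD059BF4DB493.
Split into bytes (most-significant first): D0 59 BF 4D B4 93.
In big-endian order the high byte comes first in memory.
So the memory order matches the most-significant-first order: D0 59 BF 4D B4 93.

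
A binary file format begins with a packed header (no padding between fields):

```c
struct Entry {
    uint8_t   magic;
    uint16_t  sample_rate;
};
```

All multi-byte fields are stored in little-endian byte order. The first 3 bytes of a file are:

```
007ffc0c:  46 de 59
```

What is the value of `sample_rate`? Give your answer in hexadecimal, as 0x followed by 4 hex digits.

0x59DE

`sample_rate` follows `magic` (1 byte), so it starts at byte offset 1 and occupies 2 bytes.
Bytes at offsets 1..2: DE 59.
In little-endian order the low byte comes first in memory.
Reassemble most-significant byte first: 59 DE → 0x59DE.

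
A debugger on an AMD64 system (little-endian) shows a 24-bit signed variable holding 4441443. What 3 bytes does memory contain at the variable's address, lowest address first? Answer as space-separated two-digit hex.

63 C5 43

4441443 in hexadecimal, padded to 24 bits, is 0x43C563.
Split into bytes (most-significant first): 43 C5 63.
Little-endian stores the least-significant byte at the lowest address.
So at ascending addresses the bytes are 63 C5 43.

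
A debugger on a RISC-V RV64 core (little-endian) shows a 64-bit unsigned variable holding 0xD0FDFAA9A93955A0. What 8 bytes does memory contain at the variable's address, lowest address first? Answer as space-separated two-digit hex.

A0 55 39 A9 A9 FA FD D0

Split into bytes (most-significant first): D0 FD FA A9 A9 39 55 A0.
Little-endian: lowest address holds the least-significant byte.
So at ascending addresses the bytes are A0 55 39 A9 A9 FA FD D0.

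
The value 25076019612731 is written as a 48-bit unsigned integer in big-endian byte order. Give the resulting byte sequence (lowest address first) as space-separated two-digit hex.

16 CE 77 3D CC 3B

25076019612731 in hexadecimal, padded to 48 bits, is 0x16CE773DCC3B.
Split into bytes (most-significant first): 16 CE 77 3D CC 3B.
In big-endian order the high byte comes first in memory.
So the memory order matches the most-significant-first order: 16 CE 77 3D CC 3B.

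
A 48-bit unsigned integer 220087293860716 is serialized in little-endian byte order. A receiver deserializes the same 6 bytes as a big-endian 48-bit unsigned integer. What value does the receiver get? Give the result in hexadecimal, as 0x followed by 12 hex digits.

220087293860716 in 48-bit hexadecimal is 0xC82B10F85B6C.
Stored little-endian, the bytes at ascending addresses are 6C 5B F8 10 2B C8.
Read back as big-endian, the last byte is least significant, giving 0x6C5BF8102BC8.

0x6C5BF8102BC8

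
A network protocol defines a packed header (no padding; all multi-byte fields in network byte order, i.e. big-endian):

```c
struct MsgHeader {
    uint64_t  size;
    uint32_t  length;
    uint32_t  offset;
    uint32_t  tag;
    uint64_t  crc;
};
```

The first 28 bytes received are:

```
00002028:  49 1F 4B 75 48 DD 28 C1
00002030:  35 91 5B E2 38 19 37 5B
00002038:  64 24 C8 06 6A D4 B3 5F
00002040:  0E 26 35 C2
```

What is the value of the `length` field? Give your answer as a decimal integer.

898718690

`length` follows `size` (8 bytes), so it starts at byte offset 8 and occupies 4 bytes.
Bytes at offsets 8..11: 35 91 5B E2.
Big-endian: lowest address holds the most-significant byte.
The bytes are already most-significant first: 0x35915BE2.
0x35915BE2 = 898718690.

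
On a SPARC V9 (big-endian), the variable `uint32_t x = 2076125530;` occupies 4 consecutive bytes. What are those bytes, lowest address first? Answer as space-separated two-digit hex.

7B BF 29 5A

2076125530 in hexadecimal, padded to 32 bits, is 0x7BBF295A.
Split into bytes (most-significant first): 7B BF 29 5A.
Big-endian: lowest address holds the most-significant byte.
So the memory order matches the most-significant-first order: 7B BF 29 5A.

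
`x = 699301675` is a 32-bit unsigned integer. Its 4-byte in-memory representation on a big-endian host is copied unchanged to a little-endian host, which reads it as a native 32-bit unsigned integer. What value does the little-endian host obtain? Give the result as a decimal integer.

699301675 in 32-bit hexadecimal is 0x29AE7F2B.
Stored big-endian, the bytes at ascending addresses are 29 AE 7F 2B.
Read back as little-endian, the first byte is least significant, giving 0x2B7FAE29.
0x2B7FAE29 = 729787945.

729787945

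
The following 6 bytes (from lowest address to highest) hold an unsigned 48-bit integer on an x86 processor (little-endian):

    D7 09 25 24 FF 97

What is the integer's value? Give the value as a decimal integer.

167122078861783

In little-endian order the low byte comes first in memory.
Reassemble most-significant byte first: 97 FF 24 25 09 D7 → 0x97FF242509D7.
0x97FF242509D7 = 167122078861783.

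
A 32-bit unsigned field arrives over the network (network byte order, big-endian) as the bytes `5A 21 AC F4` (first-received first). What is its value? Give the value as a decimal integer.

Big-endian stores the most-significant byte at the lowest address.
The bytes are already most-significant first: 0x5A21ACF4.
0x5A21ACF4 = 1512156404.

1512156404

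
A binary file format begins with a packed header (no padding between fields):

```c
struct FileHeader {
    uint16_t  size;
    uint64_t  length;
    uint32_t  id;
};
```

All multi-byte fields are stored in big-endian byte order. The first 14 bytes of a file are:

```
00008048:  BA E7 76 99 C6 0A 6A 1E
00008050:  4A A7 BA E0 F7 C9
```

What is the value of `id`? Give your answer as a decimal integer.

3135305673

`id` follows `size` (2 B), `length` (8 B), so it starts at offset 2 + 8 = 10 and occupies 4 bytes.
Bytes at offsets 10..13: BA E0 F7 C9.
Big-endian: lowest address holds the most-significant byte.
The bytes are already most-significant first: 0xBAE0F7C9.
0xBAE0F7C9 = 3135305673.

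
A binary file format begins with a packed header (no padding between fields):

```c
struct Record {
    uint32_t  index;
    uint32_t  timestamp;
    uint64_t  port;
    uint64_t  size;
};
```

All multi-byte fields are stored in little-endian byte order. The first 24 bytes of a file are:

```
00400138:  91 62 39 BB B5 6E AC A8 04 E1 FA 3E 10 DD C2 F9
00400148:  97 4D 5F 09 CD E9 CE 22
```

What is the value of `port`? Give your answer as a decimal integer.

17997190122771767556

`port` follows `index` (4 B), `timestamp` (4 B), so it starts at offset 4 + 4 = 8 and occupies 8 bytes.
Bytes at offsets 8..15: 04 E1 FA 3E 10 DD C2 F9.
Little-endian: lowest address holds the least-significant byte.
Reassemble most-significant byte first: F9 C2 DD 10 3E FA E1 04 → 0xF9C2DD103EFAE104.
0xF9C2DD103EFAE104 = 17997190122771767556.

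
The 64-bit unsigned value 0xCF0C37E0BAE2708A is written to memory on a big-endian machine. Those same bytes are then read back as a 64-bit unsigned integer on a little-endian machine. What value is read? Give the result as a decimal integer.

Stored big-endian, the bytes at ascending addresses are CF 0C 37 E0 BA E2 70 8A.
Read back as little-endian, the first byte is least significant, giving 0x8A70E2BAE0370CCF.
0x8A70E2BAE0370CCF = 9975722466879147215.

9975722466879147215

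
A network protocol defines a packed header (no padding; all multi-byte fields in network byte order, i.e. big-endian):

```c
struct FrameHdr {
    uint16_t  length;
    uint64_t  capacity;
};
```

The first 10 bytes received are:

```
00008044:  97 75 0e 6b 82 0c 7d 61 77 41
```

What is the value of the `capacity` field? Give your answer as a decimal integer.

1039067129193789249

`capacity` follows `length` (2 bytes), so it starts at byte offset 2 and occupies 8 bytes.
Bytes at offsets 2..9: 0E 6B 82 0C 7D 61 77 41.
Big-endian: lowest address holds the most-significant byte.
The bytes are already most-significant first: 0x0E6B820C7D617741.
0x0E6B820C7D617741 = 1039067129193789249.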